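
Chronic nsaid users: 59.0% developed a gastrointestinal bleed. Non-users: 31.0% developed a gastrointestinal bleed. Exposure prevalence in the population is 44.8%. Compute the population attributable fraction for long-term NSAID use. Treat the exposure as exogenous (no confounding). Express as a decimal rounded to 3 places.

PAF ≈ 0.288

p₁ = 0.59, p₀ = 0.31.
Overall risk P(Y=1) = π·p₁ + (1−π)·p₀ = 0.448×0.59 + 0.552×0.31 = 0.43544.
Under exogeneity, PAF = [P(Y=1) − p₀] / P(Y=1).
PAF = (0.43544 − 0.31) / 0.43544 ≈ 0.2881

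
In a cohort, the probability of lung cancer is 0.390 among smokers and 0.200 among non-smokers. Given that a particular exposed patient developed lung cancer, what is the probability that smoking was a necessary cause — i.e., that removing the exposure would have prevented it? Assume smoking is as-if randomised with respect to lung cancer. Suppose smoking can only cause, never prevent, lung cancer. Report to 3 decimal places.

PN ≈ 0.487

Let p₁ = 0.39, p₀ = 0.2.
Under exogeneity and monotonicity, PN = (p₁ − p₀) / p₁.
PN = (0.39 − 0.2) / 0.39 = 0.19 / 0.39 ≈ 0.4872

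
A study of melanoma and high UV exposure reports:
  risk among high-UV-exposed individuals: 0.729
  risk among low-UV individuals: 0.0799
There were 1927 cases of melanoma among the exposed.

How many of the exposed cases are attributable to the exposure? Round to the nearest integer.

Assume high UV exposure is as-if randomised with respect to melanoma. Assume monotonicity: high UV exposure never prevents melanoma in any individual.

about 1716 cases

Let p₁ = 0.729, p₀ = 0.0799.
PN = (p₁ − p₀)/p₁ = (0.729 − 0.0799) / 0.729 ≈ 0.89040.
Attributable cases ≈ PN × (exposed cases) = 0.89040 × 1927 ≈ 1715.80.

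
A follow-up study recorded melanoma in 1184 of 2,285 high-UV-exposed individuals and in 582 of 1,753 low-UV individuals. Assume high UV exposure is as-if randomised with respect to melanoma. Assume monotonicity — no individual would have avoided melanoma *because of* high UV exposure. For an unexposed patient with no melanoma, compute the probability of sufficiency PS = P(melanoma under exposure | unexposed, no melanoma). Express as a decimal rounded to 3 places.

PS ≈ 0.279

p₁ = P(outcome | exposed) = 1184/2285 = 0.51816
p₀ = P(outcome | unexposed) = 582/1753 = 0.332
Under exogeneity and monotonicity, PS = (p₁ − p₀) / (1 − p₀).
PS = (0.51816 − 0.332) / (1 − 0.332) = 0.18616 / 0.668 ≈ 0.2787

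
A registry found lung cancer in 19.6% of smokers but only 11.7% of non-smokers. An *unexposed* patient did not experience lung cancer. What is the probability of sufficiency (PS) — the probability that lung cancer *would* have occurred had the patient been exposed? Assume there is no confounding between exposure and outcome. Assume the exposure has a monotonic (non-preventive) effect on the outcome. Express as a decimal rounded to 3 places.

PS ≈ 0.089

p₁ = 0.196, p₀ = 0.117.
Under exogeneity and monotonicity, PS = (p₁ − p₀) / (1 − p₀).
PS = (0.196 − 0.117) / (1 − 0.117) = 0.079 / 0.883 ≈ 0.0895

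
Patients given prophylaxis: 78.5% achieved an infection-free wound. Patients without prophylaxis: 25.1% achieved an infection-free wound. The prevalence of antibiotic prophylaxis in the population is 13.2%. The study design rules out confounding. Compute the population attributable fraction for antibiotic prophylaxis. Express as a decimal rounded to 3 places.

PAF ≈ 0.219

p₁ = 0.785, p₀ = 0.251.
Overall risk P(Y=1) = π·p₁ + (1−π)·p₀ = 0.132×0.785 + 0.868×0.251 = 0.32149.
Under exogeneity, PAF = [P(Y=1) − p₀] / P(Y=1).
PAF = (0.32149 − 0.251) / 0.32149 ≈ 0.2193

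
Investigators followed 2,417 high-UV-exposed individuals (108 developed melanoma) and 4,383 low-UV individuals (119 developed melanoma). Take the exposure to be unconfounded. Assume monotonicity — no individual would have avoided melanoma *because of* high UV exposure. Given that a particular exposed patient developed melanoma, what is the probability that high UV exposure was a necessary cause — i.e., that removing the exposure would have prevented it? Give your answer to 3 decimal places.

p₁ = P(outcome | exposed) = 108/2417 = 0.044683
p₀ = P(outcome | unexposed) = 119/4383 = 0.02715
Under exogeneity and monotonicity, PN = (p₁ − p₀) / p₁.
PN = (0.044683 − 0.02715) / 0.044683 = 0.017533 / 0.044683 ≈ 0.3924

PN ≈ 0.392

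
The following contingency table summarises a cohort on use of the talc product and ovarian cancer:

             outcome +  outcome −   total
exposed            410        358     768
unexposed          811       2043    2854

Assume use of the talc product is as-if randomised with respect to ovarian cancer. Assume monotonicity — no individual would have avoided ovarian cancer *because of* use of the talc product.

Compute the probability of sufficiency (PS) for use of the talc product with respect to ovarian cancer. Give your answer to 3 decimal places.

PS ≈ 0.349

p₁ = P(outcome | exposed) = 410/768 = 0.53385
p₀ = P(outcome | unexposed) = 811/2854 = 0.28416
Under exogeneity and monotonicity, PS = (p₁ − p₀)/(1 − p₀).
PS = (0.53385 − 0.28416) / 0.71584 ≈ 0.3488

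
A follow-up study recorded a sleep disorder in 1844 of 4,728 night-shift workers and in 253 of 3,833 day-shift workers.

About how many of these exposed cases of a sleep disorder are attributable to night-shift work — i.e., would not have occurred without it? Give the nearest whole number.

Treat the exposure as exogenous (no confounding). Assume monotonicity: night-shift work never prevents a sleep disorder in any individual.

p₁ = P(outcome | exposed) = 1844/4728 = 0.39002
p₀ = P(outcome | unexposed) = 253/3833 = 0.066006
PN = (p₁ − p₀)/p₁ = (0.39002 − 0.066006) / 0.39002 ≈ 0.83076.
Attributable cases ≈ PN × (exposed cases) = 0.83076 × 1844 ≈ 1531.92.

about 1532 cases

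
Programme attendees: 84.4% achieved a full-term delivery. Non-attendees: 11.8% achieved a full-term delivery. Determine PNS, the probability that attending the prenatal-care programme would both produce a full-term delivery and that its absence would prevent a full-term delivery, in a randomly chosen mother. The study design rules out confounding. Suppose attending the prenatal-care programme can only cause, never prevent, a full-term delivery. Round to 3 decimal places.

PNS ≈ 0.726

p₁ = 0.844, p₀ = 0.118.
Under exogeneity and monotonicity, PNS = p₁ − p₀.
PNS = 0.844 − 0.118 = 0.726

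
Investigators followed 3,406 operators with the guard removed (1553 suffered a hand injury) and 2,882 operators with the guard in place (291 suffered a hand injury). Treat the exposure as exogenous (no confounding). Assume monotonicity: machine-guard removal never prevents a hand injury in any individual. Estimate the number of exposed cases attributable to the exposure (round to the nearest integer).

p₁ = P(outcome | exposed) = 1553/3406 = 0.45596
p₀ = P(outcome | unexposed) = 291/2882 = 0.10097
PN = (p₁ − p₀)/p₁ = (0.45596 − 0.10097) / 0.45596 ≈ 0.77855.
Attributable cases ≈ PN × (exposed cases) = 0.77855 × 1553 ≈ 1209.09.

about 1209 cases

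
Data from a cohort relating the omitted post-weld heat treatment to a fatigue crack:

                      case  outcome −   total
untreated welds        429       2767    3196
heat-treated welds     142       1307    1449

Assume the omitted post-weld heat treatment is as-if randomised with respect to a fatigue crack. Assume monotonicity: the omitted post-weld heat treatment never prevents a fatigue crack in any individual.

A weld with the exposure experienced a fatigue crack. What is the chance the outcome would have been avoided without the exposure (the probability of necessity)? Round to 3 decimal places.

p₁ = P(outcome | exposed) = 429/3196 = 0.13423
p₀ = P(outcome | unexposed) = 142/1449 = 0.097999
Under exogeneity and monotonicity, PN = (p₁ − p₀)/p₁.
PN = (0.13423 − 0.097999) / 0.13423 ≈ 0.2699

PN ≈ 0.270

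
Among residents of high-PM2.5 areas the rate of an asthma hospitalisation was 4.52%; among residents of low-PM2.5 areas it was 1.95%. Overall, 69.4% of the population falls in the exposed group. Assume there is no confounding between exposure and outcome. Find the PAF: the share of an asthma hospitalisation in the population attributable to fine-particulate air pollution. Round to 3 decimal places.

PAF ≈ 0.478

p₁ = 0.0452, p₀ = 0.0195.
Overall risk P(Y=1) = π·p₁ + (1−π)·p₀ = 0.694×0.0452 + 0.306×0.0195 = 0.037336.
Under exogeneity, PAF = [P(Y=1) − p₀] / P(Y=1).
PAF = (0.037336 − 0.0195) / 0.037336 ≈ 0.4777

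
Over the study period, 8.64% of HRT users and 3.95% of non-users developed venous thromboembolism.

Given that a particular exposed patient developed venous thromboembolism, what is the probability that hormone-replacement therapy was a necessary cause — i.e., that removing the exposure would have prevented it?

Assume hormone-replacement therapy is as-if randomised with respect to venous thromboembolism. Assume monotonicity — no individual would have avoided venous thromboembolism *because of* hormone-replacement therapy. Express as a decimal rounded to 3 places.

p₁ = 0.0864, p₀ = 0.0395.
Under exogeneity and monotonicity, PN = (p₁ − p₀) / p₁.
PN = (0.0864 − 0.0395) / 0.0864 = 0.0469 / 0.0864 ≈ 0.5428

PN ≈ 0.543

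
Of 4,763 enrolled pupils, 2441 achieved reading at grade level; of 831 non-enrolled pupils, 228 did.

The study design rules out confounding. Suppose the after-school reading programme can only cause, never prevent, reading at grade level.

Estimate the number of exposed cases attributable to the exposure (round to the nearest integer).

p₁ = P(outcome | exposed) = 2441/4763 = 0.51249
p₀ = P(outcome | unexposed) = 228/831 = 0.27437
PN = (p₁ − p₀)/p₁ = (0.51249 − 0.27437) / 0.51249 ≈ 0.46464.
Attributable cases ≈ PN × (exposed cases) = 0.46464 × 2441 ≈ 1134.18.

about 1134 cases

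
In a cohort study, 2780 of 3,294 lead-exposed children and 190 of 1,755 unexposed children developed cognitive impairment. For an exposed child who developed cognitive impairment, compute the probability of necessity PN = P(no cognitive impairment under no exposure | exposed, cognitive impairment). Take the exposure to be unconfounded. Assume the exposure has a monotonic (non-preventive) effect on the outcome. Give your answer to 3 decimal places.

p₁ = P(outcome | exposed) = 2780/3294 = 0.84396
p₀ = P(outcome | unexposed) = 190/1755 = 0.10826
Under exogeneity and monotonicity, PN = (p₁ − p₀) / p₁.
PN = (0.84396 − 0.10826) / 0.84396 = 0.7357 / 0.84396 ≈ 0.8717

PN ≈ 0.872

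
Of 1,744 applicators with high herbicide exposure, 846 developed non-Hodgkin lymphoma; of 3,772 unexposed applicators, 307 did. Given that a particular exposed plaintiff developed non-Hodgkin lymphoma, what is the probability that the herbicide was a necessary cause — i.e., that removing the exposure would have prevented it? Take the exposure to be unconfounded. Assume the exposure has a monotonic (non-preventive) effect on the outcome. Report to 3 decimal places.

PN ≈ 0.832

p₁ = P(outcome | exposed) = 846/1744 = 0.48509
p₀ = P(outcome | unexposed) = 307/3772 = 0.081389
Under exogeneity and monotonicity, PN = (p₁ − p₀) / p₁.
PN = (0.48509 − 0.081389) / 0.48509 = 0.4037 / 0.48509 ≈ 0.8322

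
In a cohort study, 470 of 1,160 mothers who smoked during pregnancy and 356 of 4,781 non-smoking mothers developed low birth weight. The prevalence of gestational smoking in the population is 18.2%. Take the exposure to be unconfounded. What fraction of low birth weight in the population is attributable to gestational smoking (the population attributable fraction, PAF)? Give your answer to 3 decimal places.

p₁ = P(outcome | exposed) = 470/1160 = 0.40517
p₀ = P(outcome | unexposed) = 356/4781 = 0.074461
Overall risk P(Y=1) = π·p₁ + (1−π)·p₀ = 0.182×0.40517 + 0.818×0.074461 = 0.13465.
Under exogeneity, PAF = [P(Y=1) − p₀] / P(Y=1).
PAF = (0.13465 − 0.074461) / 0.13465 ≈ 0.4470

PAF ≈ 0.447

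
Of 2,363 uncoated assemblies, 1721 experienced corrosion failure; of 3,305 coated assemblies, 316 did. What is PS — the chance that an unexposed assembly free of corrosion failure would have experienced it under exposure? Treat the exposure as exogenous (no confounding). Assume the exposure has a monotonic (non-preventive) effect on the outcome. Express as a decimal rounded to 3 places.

p₁ = P(outcome | exposed) = 1721/2363 = 0.72831
p₀ = P(outcome | unexposed) = 316/3305 = 0.095613
Under exogeneity and monotonicity, PS = (p₁ − p₀) / (1 − p₀).
PS = (0.72831 − 0.095613) / (1 − 0.095613) = 0.6327 / 0.90439 ≈ 0.6996

PS ≈ 0.700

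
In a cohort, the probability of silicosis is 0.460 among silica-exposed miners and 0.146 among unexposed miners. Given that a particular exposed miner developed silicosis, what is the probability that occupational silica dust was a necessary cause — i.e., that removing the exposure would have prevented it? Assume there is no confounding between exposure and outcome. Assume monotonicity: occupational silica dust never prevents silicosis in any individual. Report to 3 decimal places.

Let p₁ = 0.46, p₀ = 0.146.
Under exogeneity and monotonicity, PN = (p₁ − p₀) / p₁.
PN = (0.46 − 0.146) / 0.46 = 0.314 / 0.46 ≈ 0.6826

PN ≈ 0.683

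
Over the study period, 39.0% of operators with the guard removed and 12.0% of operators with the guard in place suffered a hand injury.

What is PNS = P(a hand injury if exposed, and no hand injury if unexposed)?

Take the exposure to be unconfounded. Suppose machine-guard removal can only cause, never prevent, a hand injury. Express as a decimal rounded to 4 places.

p₁ = 0.39, p₀ = 0.12.
Under exogeneity and monotonicity, PNS = p₁ − p₀.
PNS = 0.39 − 0.12 = 0.27

PNS ≈ 0.2700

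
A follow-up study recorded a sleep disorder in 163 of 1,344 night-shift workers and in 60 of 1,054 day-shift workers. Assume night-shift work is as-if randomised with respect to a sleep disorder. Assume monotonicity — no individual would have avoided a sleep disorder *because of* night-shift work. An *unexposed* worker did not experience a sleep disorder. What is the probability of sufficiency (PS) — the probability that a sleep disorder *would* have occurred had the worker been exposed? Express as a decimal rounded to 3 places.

PS ≈ 0.068

p₁ = P(outcome | exposed) = 163/1344 = 0.12128
p₀ = P(outcome | unexposed) = 60/1054 = 0.056926
Under exogeneity and monotonicity, PS = (p₁ − p₀) / (1 − p₀).
PS = (0.12128 − 0.056926) / (1 − 0.056926) = 0.064354 / 0.94307 ≈ 0.0682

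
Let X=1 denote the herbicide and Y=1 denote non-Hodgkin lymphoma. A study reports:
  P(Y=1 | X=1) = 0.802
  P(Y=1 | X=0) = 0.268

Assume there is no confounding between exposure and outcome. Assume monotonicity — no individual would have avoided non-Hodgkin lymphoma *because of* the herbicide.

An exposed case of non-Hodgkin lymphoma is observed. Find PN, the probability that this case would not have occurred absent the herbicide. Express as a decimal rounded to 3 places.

PN ≈ 0.666

Let p₁ = 0.802, p₀ = 0.268.
Under exogeneity and monotonicity, PN = (p₁ − p₀) / p₁.
PN = (0.802 − 0.268) / 0.802 = 0.534 / 0.802 ≈ 0.6658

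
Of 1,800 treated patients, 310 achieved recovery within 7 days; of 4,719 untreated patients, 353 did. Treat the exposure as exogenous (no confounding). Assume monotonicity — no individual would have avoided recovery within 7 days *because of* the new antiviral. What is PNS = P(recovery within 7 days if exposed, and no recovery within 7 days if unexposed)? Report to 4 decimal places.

p₁ = P(outcome | exposed) = 310/1800 = 0.17222
p₀ = P(outcome | unexposed) = 353/4719 = 0.074804
Under exogeneity and monotonicity, PNS = p₁ − p₀.
PNS = 0.17222 − 0.074804 = 0.097418

PNS ≈ 0.0974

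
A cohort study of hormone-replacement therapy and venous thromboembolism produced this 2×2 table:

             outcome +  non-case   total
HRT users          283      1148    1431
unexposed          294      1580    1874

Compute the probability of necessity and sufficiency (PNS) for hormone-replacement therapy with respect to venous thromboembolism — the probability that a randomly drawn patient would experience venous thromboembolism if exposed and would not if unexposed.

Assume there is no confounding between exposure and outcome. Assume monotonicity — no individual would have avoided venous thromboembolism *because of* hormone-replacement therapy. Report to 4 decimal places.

PNS ≈ 0.0409

p₁ = P(outcome | exposed) = 283/1431 = 0.19776
p₀ = P(outcome | unexposed) = 294/1874 = 0.15688
Under exogeneity and monotonicity, PNS = p₁ − p₀.
PNS = 0.19776 − 0.15688 = 0.04088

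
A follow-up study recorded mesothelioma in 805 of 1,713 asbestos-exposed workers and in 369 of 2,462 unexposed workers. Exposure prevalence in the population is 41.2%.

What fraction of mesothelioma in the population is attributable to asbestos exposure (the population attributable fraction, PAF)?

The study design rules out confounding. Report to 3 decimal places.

PAF ≈ 0.468

p₁ = P(outcome | exposed) = 805/1713 = 0.46994
p₀ = P(outcome | unexposed) = 369/2462 = 0.14988
Overall risk P(Y=1) = π·p₁ + (1−π)·p₀ = 0.412×0.46994 + 0.588×0.14988 = 0.28174.
Under exogeneity, PAF = [P(Y=1) − p₀] / P(Y=1).
PAF = (0.28174 − 0.14988) / 0.28174 ≈ 0.4680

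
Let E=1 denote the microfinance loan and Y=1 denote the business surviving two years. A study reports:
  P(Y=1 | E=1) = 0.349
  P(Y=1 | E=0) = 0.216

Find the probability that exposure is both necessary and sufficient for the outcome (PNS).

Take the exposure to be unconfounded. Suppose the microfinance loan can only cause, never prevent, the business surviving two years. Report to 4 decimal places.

PNS ≈ 0.1330

Let p₁ = 0.349, p₀ = 0.216.
Under exogeneity and monotonicity, PNS = p₁ − p₀.
PNS = 0.349 − 0.216 = 0.133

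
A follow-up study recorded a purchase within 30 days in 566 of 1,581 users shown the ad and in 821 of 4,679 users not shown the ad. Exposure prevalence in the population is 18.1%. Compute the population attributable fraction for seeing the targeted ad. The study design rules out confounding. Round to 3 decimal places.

p₁ = P(outcome | exposed) = 566/1581 = 0.358
p₀ = P(outcome | unexposed) = 821/4679 = 0.17546
Overall risk P(Y=1) = π·p₁ + (1−π)·p₀ = 0.181×0.358 + 0.819×0.17546 = 0.2085.
Under exogeneity, PAF = [P(Y=1) − p₀] / P(Y=1).
PAF = (0.2085 − 0.17546) / 0.2085 ≈ 0.1585

PAF ≈ 0.158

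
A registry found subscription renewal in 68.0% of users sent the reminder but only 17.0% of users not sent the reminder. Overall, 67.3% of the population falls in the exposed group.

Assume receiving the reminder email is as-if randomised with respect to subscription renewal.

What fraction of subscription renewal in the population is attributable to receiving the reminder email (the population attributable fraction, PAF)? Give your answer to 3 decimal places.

p₁ = 0.68, p₀ = 0.17.
Overall risk P(Y=1) = π·p₁ + (1−π)·p₀ = 0.673×0.68 + 0.327×0.17 = 0.51323.
Under exogeneity, PAF = [P(Y=1) − p₀] / P(Y=1).
PAF = (0.51323 − 0.17) / 0.51323 ≈ 0.6688

PAF ≈ 0.669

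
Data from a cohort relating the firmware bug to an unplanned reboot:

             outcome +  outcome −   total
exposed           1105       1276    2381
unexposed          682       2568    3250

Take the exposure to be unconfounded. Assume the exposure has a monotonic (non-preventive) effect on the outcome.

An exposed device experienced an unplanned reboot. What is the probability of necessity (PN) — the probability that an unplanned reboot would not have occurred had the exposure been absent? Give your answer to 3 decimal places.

PN ≈ 0.548

p₁ = P(outcome | exposed) = 1105/2381 = 0.46409
p₀ = P(outcome | unexposed) = 682/3250 = 0.20985
Under exogeneity and monotonicity, PN = (p₁ − p₀)/p₁.
PN = (0.46409 − 0.20985) / 0.46409 ≈ 0.5478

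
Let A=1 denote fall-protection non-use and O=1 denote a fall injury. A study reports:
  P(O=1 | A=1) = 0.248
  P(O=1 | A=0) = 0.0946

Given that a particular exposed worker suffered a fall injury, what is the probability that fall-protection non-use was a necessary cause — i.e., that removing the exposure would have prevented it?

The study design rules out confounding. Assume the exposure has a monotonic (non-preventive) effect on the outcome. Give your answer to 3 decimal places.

PN ≈ 0.619

Let p₁ = 0.248, p₀ = 0.0946.
Under exogeneity and monotonicity, PN = (p₁ − p₀) / p₁.
PN = (0.248 − 0.0946) / 0.248 = 0.1534 / 0.248 ≈ 0.6185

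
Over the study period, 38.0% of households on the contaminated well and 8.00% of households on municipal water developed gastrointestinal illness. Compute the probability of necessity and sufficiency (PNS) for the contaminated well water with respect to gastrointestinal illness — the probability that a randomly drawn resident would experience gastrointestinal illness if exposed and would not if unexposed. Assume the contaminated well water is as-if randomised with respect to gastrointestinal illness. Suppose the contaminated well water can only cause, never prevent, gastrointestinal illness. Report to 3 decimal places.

p₁ = 0.38, p₀ = 0.08.
Under exogeneity and monotonicity, PNS = p₁ − p₀.
PNS = 0.38 − 0.08 = 0.3

PNS ≈ 0.300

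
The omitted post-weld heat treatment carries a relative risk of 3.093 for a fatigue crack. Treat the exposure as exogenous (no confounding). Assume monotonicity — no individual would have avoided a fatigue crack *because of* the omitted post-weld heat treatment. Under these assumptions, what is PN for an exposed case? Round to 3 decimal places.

Under exogeneity and monotonicity, PN = (RR − 1) / RR = 1 − 1/RR.
PN = (3.093 − 1) / 3.093 = 2.093 / 3.093 ≈ 0.6767

PN ≈ 0.677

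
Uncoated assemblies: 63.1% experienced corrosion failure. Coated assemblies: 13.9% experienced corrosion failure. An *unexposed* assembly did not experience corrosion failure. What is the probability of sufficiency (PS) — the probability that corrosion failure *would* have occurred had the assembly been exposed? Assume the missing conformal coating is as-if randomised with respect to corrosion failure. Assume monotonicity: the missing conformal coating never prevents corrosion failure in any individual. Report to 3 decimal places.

p₁ = 0.631, p₀ = 0.139.
Under exogeneity and monotonicity, PS = (p₁ − p₀) / (1 − p₀).
PS = (0.631 − 0.139) / (1 − 0.139) = 0.492 / 0.861 ≈ 0.5714

PS ≈ 0.571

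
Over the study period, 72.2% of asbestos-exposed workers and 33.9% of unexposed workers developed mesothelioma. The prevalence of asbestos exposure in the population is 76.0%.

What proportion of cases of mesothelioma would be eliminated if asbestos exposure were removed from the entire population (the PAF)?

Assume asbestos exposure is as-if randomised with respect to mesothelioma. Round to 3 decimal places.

p₁ = 0.722, p₀ = 0.339.
Overall risk P(Y=1) = π·p₁ + (1−π)·p₀ = 0.76×0.722 + 0.24×0.339 = 0.63008.
Under exogeneity, PAF = [P(Y=1) − p₀] / P(Y=1).
PAF = (0.63008 − 0.339) / 0.63008 ≈ 0.4620

PAF ≈ 0.462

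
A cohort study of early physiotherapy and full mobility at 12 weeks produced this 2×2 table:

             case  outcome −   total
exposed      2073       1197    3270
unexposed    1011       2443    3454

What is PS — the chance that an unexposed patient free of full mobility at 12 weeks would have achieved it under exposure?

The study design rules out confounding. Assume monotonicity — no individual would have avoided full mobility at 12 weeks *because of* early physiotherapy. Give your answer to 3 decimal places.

PS ≈ 0.482

p₁ = P(outcome | exposed) = 2073/3270 = 0.63394
p₀ = P(outcome | unexposed) = 1011/3454 = 0.2927
Under exogeneity and monotonicity, PS = (p₁ − p₀)/(1 − p₀).
PS = (0.63394 − 0.2927) / 0.7073 ≈ 0.4825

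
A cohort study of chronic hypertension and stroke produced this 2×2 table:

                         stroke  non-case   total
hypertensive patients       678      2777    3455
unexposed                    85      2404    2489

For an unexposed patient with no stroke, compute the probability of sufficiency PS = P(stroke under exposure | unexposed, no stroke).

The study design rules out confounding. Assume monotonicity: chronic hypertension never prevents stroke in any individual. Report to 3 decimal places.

p₁ = P(outcome | exposed) = 678/3455 = 0.19624
p₀ = P(outcome | unexposed) = 85/2489 = 0.03415
Under exogeneity and monotonicity, PS = (p₁ − p₀)/(1 − p₀).
PS = (0.19624 − 0.03415) / 0.96585 ≈ 0.1678

PS ≈ 0.168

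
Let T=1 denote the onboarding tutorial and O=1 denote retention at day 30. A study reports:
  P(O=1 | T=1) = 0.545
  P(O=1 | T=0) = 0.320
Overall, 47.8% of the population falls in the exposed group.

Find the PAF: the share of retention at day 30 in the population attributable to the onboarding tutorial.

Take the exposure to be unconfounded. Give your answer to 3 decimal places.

Let p₁ = 0.545, p₀ = 0.32.
Overall risk P(Y=1) = π·p₁ + (1−π)·p₀ = 0.478×0.545 + 0.522×0.32 = 0.42755.
Under exogeneity, PAF = [P(Y=1) − p₀] / P(Y=1).
PAF = (0.42755 − 0.32) / 0.42755 ≈ 0.2515

PAF ≈ 0.252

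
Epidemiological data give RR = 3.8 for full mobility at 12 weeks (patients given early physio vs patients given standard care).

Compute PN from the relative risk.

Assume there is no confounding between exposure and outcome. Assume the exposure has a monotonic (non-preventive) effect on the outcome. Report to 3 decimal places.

Under exogeneity and monotonicity, PN = (RR − 1) / RR = 1 − 1/RR.
PN = (3.8 − 1) / 3.8 = 2.8 / 3.8 ≈ 0.7368

PN ≈ 0.737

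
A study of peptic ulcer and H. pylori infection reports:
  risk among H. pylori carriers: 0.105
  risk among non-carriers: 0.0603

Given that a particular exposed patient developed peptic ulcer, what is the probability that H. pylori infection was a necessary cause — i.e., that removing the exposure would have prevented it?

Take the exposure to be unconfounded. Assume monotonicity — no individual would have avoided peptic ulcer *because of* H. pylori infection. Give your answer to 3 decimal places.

PN ≈ 0.426

Let p₁ = 0.105, p₀ = 0.0603.
Under exogeneity and monotonicity, PN = (p₁ − p₀) / p₁.
PN = (0.105 − 0.0603) / 0.105 = 0.0447 / 0.105 ≈ 0.4257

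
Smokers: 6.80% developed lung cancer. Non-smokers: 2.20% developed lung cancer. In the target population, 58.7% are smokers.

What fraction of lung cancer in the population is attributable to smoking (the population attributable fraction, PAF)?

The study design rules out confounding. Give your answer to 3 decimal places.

p₁ = 0.068, p₀ = 0.022.
Overall risk P(Y=1) = π·p₁ + (1−π)·p₀ = 0.587×0.068 + 0.413×0.022 = 0.049002.
Under exogeneity, PAF = [P(Y=1) − p₀] / P(Y=1).
PAF = (0.049002 − 0.022) / 0.049002 ≈ 0.5510

PAF ≈ 0.551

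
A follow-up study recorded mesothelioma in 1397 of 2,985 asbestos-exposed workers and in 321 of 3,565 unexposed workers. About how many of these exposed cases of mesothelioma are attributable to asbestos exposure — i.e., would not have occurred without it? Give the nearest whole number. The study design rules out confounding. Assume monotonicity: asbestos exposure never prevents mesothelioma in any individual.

p₁ = P(outcome | exposed) = 1397/2985 = 0.46801
p₀ = P(outcome | unexposed) = 321/3565 = 0.090042
PN = (p₁ − p₀)/p₁ = (0.46801 − 0.090042) / 0.46801 ≈ 0.80761.
Attributable cases ≈ PN × (exposed cases) = 0.80761 × 1397 ≈ 1128.22.

about 1128 cases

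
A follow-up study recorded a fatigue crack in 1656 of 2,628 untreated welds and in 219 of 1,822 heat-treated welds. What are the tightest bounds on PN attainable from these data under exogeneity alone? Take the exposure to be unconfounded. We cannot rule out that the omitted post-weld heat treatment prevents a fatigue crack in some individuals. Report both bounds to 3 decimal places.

0.809 ≤ PN ≤ 1.000

p₁ = P(outcome | exposed) = 1656/2628 = 0.63014
p₀ = P(outcome | unexposed) = 219/1822 = 0.1202
Under exogeneity alone the bounds on PN are max{0,(p₁−p₀)/p₁} ≤ PN ≤ min{1,(1−p₀)/p₁}.
  lower = (p₁ − p₀)/p₁ = 0.50994 / 0.63014 ≈ 0.8093
  upper = min{1, (1 − p₀)/p₁} = 0.8798 / 0.63014 ≈ 1.3962 → capped at 1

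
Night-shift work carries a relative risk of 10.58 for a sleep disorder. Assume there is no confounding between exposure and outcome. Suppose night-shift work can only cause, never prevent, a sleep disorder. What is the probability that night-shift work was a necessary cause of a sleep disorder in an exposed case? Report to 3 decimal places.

Under exogeneity and monotonicity, PN = (RR − 1) / RR = 1 − 1/RR.
PN = (10.58 − 1) / 10.58 = 9.58 / 10.58 ≈ 0.9055

PN ≈ 0.905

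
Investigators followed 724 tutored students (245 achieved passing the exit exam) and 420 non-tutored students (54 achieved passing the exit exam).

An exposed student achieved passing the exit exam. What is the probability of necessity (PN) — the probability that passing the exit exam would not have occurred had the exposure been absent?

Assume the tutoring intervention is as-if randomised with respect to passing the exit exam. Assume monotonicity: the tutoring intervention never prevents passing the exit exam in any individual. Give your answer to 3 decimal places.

p₁ = P(outcome | exposed) = 245/724 = 0.3384
p₀ = P(outcome | unexposed) = 54/420 = 0.12857
Under exogeneity and monotonicity, PN = (p₁ − p₀) / p₁.
PN = (0.3384 − 0.12857) / 0.3384 = 0.20983 / 0.3384 ≈ 0.6201

PN ≈ 0.620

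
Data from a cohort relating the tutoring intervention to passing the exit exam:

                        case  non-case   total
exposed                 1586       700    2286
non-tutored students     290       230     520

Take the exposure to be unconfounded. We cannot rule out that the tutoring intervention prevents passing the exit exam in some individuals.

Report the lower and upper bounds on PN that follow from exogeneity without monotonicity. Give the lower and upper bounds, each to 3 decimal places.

p₁ = P(outcome | exposed) = 1586/2286 = 0.69379
p₀ = P(outcome | unexposed) = 290/520 = 0.55769
Under exogeneity alone the bounds on PN are max{0,(p₁−p₀)/p₁} ≤ PN ≤ min{1,(1−p₀)/p₁}.
  lower = (p₁ − p₀)/p₁ = 0.1361 / 0.69379 ≈ 0.1962
  upper = min{1, (1 − p₀)/p₁} = 0.44231 / 0.69379 ≈ 0.6375

0.196 ≤ PN ≤ 0.638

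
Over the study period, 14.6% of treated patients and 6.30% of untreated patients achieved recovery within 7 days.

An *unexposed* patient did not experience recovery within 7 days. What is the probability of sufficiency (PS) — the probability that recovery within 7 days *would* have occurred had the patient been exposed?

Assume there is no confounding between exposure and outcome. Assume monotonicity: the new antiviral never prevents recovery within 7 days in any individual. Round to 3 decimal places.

PS ≈ 0.089

p₁ = 0.146, p₀ = 0.063.
Under exogeneity and monotonicity, PS = (p₁ − p₀) / (1 − p₀).
PS = (0.146 − 0.063) / (1 − 0.063) = 0.083 / 0.937 ≈ 0.0886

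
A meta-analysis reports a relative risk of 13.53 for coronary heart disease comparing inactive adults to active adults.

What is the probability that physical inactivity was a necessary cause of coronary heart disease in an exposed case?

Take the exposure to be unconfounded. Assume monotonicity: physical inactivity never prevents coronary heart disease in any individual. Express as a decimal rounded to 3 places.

Under exogeneity and monotonicity, PN = (RR − 1) / RR = 1 − 1/RR.
PN = (13.53 − 1) / 13.53 = 12.53 / 13.53 ≈ 0.9261

PN ≈ 0.926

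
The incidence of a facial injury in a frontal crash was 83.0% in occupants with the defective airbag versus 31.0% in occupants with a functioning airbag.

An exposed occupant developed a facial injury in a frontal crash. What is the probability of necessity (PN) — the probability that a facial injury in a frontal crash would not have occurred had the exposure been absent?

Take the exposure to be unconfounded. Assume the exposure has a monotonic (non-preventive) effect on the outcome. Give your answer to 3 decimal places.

PN ≈ 0.627

p₁ = 0.83, p₀ = 0.31.
Under exogeneity and monotonicity, PN = (p₁ − p₀) / p₁.
PN = (0.83 − 0.31) / 0.83 = 0.52 / 0.83 ≈ 0.6265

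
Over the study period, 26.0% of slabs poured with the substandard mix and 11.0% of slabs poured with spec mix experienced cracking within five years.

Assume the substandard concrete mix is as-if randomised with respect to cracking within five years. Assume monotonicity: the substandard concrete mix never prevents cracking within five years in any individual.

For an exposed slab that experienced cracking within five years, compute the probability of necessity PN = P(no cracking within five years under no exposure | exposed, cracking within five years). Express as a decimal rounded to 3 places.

p₁ = 0.26, p₀ = 0.11.
Under exogeneity and monotonicity, PN = (p₁ − p₀) / p₁.
PN = (0.26 − 0.11) / 0.26 = 0.15 / 0.26 ≈ 0.5769

PN ≈ 0.577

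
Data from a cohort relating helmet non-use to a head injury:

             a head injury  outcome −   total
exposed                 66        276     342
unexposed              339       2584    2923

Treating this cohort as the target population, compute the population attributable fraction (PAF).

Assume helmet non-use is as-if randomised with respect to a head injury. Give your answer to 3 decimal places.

PAF ≈ 0.065

p₁ = P(outcome | exposed) = 66/342 = 0.19298
p₀ = P(outcome | unexposed) = 339/2923 = 0.11598
Exposure prevalence π = 342/3265 = 0.10475; overall risk P(Y=1) = 0.12404.
Under exogeneity, PAF = [P(Y=1) − p₀]/P(Y=1).
PAF = (0.12404 − 0.11598) / 0.12404 ≈ 0.0650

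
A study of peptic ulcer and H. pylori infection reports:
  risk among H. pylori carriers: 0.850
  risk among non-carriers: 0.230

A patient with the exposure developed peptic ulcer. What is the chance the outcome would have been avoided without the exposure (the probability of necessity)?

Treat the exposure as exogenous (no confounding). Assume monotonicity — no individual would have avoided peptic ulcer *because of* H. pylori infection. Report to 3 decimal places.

PN ≈ 0.729

Let p₁ = 0.85, p₀ = 0.23.
Under exogeneity and monotonicity, PN = (p₁ − p₀) / p₁.
PN = (0.85 − 0.23) / 0.85 = 0.62 / 0.85 ≈ 0.7294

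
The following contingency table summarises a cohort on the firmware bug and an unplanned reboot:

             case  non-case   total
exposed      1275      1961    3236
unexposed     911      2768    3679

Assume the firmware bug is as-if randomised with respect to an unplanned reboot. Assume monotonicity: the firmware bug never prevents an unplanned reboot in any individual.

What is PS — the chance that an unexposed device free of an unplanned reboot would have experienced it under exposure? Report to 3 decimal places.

PS ≈ 0.195

p₁ = P(outcome | exposed) = 1275/3236 = 0.394
p₀ = P(outcome | unexposed) = 911/3679 = 0.24762
Under exogeneity and monotonicity, PS = (p₁ − p₀) / (1 − p₀).
PS = (0.394 − 0.24762) / (1 − 0.24762) = 0.14638 / 0.75238 ≈ 0.1946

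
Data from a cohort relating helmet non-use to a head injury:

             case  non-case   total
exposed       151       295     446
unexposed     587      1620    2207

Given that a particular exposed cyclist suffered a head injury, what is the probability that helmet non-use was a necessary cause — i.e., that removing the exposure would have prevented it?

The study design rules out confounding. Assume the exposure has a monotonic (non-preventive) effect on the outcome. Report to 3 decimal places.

PN ≈ 0.214

p₁ = P(outcome | exposed) = 151/446 = 0.33857
p₀ = P(outcome | unexposed) = 587/2207 = 0.26597
Under exogeneity and monotonicity, PN = (p₁ − p₀)/p₁.
PN = (0.33857 − 0.26597) / 0.33857 ≈ 0.2144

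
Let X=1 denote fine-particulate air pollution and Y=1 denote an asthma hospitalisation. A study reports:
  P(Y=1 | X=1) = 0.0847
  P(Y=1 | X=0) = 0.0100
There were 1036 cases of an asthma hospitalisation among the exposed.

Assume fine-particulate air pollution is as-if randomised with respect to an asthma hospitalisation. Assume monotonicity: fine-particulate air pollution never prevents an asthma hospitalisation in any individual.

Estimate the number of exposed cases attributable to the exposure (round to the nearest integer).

Let p₁ = 0.0847, p₀ = 0.01.
PN = (p₁ − p₀)/p₁ = (0.0847 − 0.01) / 0.0847 ≈ 0.88194.
Attributable cases ≈ PN × (exposed cases) = 0.88194 × 1036 ≈ 913.69.

about 914 cases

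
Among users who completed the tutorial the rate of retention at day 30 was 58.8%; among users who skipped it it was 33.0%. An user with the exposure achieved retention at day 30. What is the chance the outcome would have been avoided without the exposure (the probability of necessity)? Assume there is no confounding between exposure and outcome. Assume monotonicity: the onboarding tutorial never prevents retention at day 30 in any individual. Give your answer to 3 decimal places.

p₁ = 0.588, p₀ = 0.33.
Under exogeneity and monotonicity, PN = (p₁ − p₀) / p₁.
PN = (0.588 − 0.33) / 0.588 = 0.258 / 0.588 ≈ 0.4388

PN ≈ 0.439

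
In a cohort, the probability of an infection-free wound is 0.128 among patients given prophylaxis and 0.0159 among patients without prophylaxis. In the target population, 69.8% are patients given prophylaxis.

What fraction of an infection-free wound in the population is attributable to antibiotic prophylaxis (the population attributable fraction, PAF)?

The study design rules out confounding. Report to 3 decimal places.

PAF ≈ 0.831

Let p₁ = 0.128, p₀ = 0.0159.
Overall risk P(Y=1) = π·p₁ + (1−π)·p₀ = 0.698×0.128 + 0.302×0.0159 = 0.094146.
Under exogeneity, PAF = [P(Y=1) − p₀] / P(Y=1).
PAF = (0.094146 − 0.0159) / 0.094146 ≈ 0.8311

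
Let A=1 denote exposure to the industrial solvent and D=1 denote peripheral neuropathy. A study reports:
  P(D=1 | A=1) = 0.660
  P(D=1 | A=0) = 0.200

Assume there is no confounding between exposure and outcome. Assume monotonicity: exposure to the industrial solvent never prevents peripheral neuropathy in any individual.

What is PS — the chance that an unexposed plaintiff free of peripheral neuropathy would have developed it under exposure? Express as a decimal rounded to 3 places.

Let p₁ = 0.66, p₀ = 0.2.
Under exogeneity and monotonicity, PS = (p₁ − p₀) / (1 − p₀).
PS = (0.66 − 0.2) / (1 − 0.2) = 0.46 / 0.8 ≈ 0.5750

PS ≈ 0.575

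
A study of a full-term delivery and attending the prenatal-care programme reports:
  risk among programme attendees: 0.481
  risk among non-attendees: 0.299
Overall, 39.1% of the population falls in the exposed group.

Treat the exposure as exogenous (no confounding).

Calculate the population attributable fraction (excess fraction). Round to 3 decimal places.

PAF ≈ 0.192

Let p₁ = 0.481, p₀ = 0.299.
Overall risk P(Y=1) = π·p₁ + (1−π)·p₀ = 0.391×0.481 + 0.609×0.299 = 0.37016.
Under exogeneity, PAF = [P(Y=1) − p₀] / P(Y=1).
PAF = (0.37016 − 0.299) / 0.37016 ≈ 0.1922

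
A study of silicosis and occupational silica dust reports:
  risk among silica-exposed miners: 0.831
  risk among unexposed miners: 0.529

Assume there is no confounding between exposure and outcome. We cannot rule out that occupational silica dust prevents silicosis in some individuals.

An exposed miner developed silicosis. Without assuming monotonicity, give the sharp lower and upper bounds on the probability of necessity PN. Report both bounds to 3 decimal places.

0.363 ≤ PN ≤ 0.567

Let p₁ = 0.831, p₀ = 0.529.
Under exogeneity alone the bounds on PN are max{0,(p₁−p₀)/p₁} ≤ PN ≤ min{1,(1−p₀)/p₁}.
  lower = (p₁ − p₀)/p₁ = 0.302 / 0.831 ≈ 0.3634
  upper = min{1, (1 − p₀)/p₁} = 0.471 / 0.831 ≈ 0.5668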